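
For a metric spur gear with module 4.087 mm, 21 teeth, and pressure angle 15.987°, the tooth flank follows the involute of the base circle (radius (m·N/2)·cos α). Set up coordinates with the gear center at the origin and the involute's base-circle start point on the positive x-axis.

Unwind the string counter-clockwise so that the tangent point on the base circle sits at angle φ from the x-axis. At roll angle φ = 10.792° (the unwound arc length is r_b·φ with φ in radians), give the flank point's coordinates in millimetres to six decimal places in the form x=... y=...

x=41.979109 y=0.091567

pitch radius r_p = m·N/2 = 4.087·21/2 = 42.913500
base radius r_b = r_p·cos α = 42.913500·cos 15.987° = 41.253787
roll angle φ = 10.792° = 0.18835593 rad
x = r_b·(cos φ + φ·sin φ) = 41.253787·(0.98231340 + 0.18835593·0.18724416) = 41.979109
y = r_b·(sin φ − φ·cos φ) = 41.253787·(0.18724416 − 0.18835593·0.98231340) = 0.091567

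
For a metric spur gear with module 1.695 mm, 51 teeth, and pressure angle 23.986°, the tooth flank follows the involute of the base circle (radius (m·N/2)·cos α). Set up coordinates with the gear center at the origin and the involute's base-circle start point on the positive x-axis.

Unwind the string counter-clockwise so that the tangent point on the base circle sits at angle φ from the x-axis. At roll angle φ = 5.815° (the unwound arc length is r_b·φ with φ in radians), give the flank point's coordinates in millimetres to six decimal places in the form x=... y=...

pitch radius r_p = m·N/2 = 1.695·51/2 = 43.222500
base radius r_b = r_p·cos α = 43.222500·cos 23.986° = 39.490013
roll angle φ = 5.815° = 0.10149090 rad
x = r_b·(cos φ + φ·sin φ) = 39.490013·(0.99485422 + 0.10149090·0.10131675) = 39.692871
y = r_b·(sin φ − φ·cos φ) = 39.490013·(0.10131675 − 0.10149090·0.99485422) = 0.013747

x=39.692871 y=0.013747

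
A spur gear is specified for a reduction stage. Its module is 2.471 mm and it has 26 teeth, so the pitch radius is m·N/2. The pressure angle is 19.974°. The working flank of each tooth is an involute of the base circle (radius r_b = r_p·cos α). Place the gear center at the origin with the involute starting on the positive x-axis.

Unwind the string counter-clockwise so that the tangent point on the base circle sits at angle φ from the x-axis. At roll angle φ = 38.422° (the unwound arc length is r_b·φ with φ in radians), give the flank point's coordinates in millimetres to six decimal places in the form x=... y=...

pitch radius r_p = m·N/2 = 2.471·26/2 = 32.123000
base radius r_b = r_p·cos α = 32.123000·cos 19.974° = 30.190729
roll angle φ = 38.422° = 0.67059041 rad
x = r_b·(cos φ + φ·sin φ) = 30.190729·(0.78345490 + 0.67059041·0.62144865) = 36.234683
y = r_b·(sin φ − φ·cos φ) = 30.190729·(0.62144865 − 0.67059041·0.78345490) = 2.900463

x=36.234683 y=2.900463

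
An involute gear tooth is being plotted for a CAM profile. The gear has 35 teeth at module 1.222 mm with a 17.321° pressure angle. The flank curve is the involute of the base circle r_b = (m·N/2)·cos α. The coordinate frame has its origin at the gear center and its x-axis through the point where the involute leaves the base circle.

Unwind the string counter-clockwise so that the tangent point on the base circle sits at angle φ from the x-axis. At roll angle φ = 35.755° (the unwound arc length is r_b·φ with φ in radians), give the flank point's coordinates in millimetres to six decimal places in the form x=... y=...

pitch radius r_p = m·N/2 = 1.222·35/2 = 21.385000
base radius r_b = r_p·cos α = 21.385000·cos 17.321° = 20.415227
roll angle φ = 35.755° = 0.62404247 rad
x = r_b·(cos φ + φ·sin φ) = 20.415227·(0.81152299 + 0.62404247·0.58432049) = 24.011651
y = r_b·(sin φ − φ·cos φ) = 20.415227·(0.58432049 − 0.62404247·0.81152299) = 1.590258

x=24.011651 y=1.590258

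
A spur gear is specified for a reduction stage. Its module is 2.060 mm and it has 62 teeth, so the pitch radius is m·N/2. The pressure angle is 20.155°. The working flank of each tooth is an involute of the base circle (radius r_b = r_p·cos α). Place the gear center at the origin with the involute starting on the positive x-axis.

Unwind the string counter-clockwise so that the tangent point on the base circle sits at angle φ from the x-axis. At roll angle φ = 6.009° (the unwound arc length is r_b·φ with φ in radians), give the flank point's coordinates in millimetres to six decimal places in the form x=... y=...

pitch radius r_p = m·N/2 = 2.060·62/2 = 63.860000
base radius r_b = r_p·cos α = 63.860000·cos 20.155° = 59.949465
roll angle φ = 6.009° = 0.10487683 rad
x = r_b·(cos φ + φ·sin φ) = 59.949465·(0.99450546 + 0.10487683·0.10468468) = 60.278255
y = r_b·(sin φ − φ·cos φ) = 59.949465·(0.10468468 − 0.10487683·0.99450546) = 0.023026

x=60.278255 y=0.023026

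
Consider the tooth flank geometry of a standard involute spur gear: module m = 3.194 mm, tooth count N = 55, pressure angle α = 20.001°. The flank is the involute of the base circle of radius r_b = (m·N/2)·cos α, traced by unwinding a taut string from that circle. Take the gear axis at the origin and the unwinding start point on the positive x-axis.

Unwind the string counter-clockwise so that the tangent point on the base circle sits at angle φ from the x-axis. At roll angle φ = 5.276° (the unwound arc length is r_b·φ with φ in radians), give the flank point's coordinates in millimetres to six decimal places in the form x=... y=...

x=82.886569 y=0.021464

pitch radius r_p = m·N/2 = 3.194·55/2 = 87.835000
base radius r_b = r_p·cos α = 87.835000·cos 20.001° = 82.537377
roll angle φ = 5.276° = 0.09208357 rad
x = r_b·(cos φ + φ·sin φ) = 82.537377·(0.99576330 + 0.09208357·0.09195349) = 82.886569
y = r_b·(sin φ − φ·cos φ) = 82.537377·(0.09195349 − 0.09208357·0.99576330) = 0.021464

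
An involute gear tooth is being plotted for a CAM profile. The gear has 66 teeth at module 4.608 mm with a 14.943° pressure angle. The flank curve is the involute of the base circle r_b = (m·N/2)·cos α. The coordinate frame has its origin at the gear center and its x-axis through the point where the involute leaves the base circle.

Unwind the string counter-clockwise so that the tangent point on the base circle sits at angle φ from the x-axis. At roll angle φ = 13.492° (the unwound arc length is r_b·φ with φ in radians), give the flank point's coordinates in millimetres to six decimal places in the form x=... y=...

x=150.938788 y=0.635939

pitch radius r_p = m·N/2 = 4.608·66/2 = 152.064000
base radius r_b = r_p·cos α = 152.064000·cos 14.943° = 146.921626
roll angle φ = 13.492° = 0.23547982 rad
x = r_b·(cos φ + φ·sin φ) = 146.921626·(0.97240251 + 0.23547982·0.23330959) = 150.938788
y = r_b·(sin φ − φ·cos φ) = 146.921626·(0.23330959 − 0.23547982·0.97240251) = 0.635939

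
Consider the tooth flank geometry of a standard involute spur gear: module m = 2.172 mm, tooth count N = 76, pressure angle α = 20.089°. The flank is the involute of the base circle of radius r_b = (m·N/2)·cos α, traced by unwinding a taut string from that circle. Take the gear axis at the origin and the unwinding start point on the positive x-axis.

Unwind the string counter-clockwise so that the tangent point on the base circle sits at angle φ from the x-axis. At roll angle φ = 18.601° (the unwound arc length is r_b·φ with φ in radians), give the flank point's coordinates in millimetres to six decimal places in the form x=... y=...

pitch radius r_p = m·N/2 = 2.172·76/2 = 82.536000
base radius r_b = r_p·cos α = 82.536000·cos 20.089° = 77.514527
roll angle φ = 18.601° = 0.32464869 rad
x = r_b·(cos φ + φ·sin φ) = 77.514527·(0.94776284 + 0.32464869·0.31897585) = 81.492413
y = r_b·(sin φ − φ·cos φ) = 77.514527·(0.31897585 − 0.32464869·0.94776284) = 0.874820

x=81.492413 y=0.874820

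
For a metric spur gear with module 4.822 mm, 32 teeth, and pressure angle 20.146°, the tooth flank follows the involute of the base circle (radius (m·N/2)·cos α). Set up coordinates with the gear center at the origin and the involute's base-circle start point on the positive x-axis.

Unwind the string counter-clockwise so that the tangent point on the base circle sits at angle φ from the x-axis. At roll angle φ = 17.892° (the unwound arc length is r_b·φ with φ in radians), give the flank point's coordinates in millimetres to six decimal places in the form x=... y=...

pitch radius r_p = m·N/2 = 4.822·32/2 = 77.152000
base radius r_b = r_p·cos α = 77.152000·cos 20.146° = 72.431690
roll angle φ = 17.892° = 0.31227431 rad
x = r_b·(cos φ + φ·sin φ) = 72.431690·(0.95163731 + 0.31227431·0.30722375) = 75.877656
y = r_b·(sin φ − φ·cos φ) = 72.431690·(0.30722375 − 0.31227431·0.95163731) = 0.728073

x=75.877656 y=0.728073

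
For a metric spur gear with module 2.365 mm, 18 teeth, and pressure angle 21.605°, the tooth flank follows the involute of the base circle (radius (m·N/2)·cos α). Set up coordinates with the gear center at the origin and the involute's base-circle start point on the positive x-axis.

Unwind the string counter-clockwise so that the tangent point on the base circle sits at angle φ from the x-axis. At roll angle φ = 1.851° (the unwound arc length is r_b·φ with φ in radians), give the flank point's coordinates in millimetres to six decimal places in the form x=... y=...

pitch radius r_p = m·N/2 = 2.365·18/2 = 21.285000
base radius r_b = r_p·cos α = 21.285000·cos 21.605° = 19.789609
roll angle φ = 1.851° = 0.03230604 rad
x = r_b·(cos φ + φ·sin φ) = 19.789609·(0.99947821 + 0.03230604·0.03230043) = 19.799933
y = r_b·(sin φ − φ·cos φ) = 19.789609·(0.03230043 − 0.03230604·0.99947821) = 0.000222

x=19.799933 y=0.000222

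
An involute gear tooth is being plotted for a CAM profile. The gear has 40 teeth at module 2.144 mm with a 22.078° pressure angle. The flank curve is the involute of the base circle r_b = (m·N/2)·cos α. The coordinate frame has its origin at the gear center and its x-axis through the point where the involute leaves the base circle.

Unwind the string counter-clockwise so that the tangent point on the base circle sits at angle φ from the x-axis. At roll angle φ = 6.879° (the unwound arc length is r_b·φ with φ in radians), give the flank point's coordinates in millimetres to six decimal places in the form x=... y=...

x=40.021097 y=0.022890

pitch radius r_p = m·N/2 = 2.144·40/2 = 42.880000
base radius r_b = r_p·cos α = 42.880000·cos 22.078° = 39.735739
roll angle φ = 6.879° = 0.12006120 rad
x = r_b·(cos φ + φ·sin φ) = 39.735739·(0.99280131 + 0.12006120·0.11977297) = 40.021097
y = r_b·(sin φ − φ·cos φ) = 39.735739·(0.11977297 − 0.12006120·0.99280131) = 0.022890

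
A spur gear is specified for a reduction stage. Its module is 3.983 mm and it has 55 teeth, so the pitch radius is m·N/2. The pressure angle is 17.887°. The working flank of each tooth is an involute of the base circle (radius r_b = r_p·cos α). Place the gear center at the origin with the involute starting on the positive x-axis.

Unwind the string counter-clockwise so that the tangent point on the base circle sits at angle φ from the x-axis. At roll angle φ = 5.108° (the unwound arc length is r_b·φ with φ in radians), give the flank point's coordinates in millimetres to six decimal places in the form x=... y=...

x=104.651568 y=0.024601

pitch radius r_p = m·N/2 = 3.983·55/2 = 109.532500
base radius r_b = r_p·cos α = 109.532500·cos 17.887° = 104.238150
roll angle φ = 5.108° = 0.08915142 rad
x = r_b·(cos φ + φ·sin φ) = 104.238150·(0.99602864 + 0.08915142·0.08903337) = 104.651568
y = r_b·(sin φ − φ·cos φ) = 104.238150·(0.08903337 − 0.08915142·0.99602864) = 0.024601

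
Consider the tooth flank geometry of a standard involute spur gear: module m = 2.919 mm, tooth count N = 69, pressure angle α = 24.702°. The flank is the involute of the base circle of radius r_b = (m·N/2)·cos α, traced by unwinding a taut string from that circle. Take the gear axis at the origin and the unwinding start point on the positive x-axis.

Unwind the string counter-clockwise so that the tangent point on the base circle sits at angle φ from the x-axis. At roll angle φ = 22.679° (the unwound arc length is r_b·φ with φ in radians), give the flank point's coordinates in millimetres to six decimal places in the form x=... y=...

pitch radius r_p = m·N/2 = 2.919·69/2 = 100.705500
base radius r_b = r_p·cos α = 100.705500·cos 24.702° = 91.490301
roll angle φ = 22.679° = 0.39582322 rad
x = r_b·(cos φ + φ·sin φ) = 91.490301·(0.92267947 + 0.39582322·0.38556789) = 98.379173
y = r_b·(sin φ − φ·cos φ) = 91.490301·(0.38556789 − 0.39582322·0.92267947) = 1.861821

x=98.379173 y=1.861821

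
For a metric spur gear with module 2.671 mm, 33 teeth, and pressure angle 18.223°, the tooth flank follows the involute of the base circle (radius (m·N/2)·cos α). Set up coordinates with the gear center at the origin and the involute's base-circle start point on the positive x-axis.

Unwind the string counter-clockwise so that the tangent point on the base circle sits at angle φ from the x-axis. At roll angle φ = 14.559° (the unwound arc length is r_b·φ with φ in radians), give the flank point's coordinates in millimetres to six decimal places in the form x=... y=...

pitch radius r_p = m·N/2 = 2.671·33/2 = 44.071500
base radius r_b = r_p·cos α = 44.071500·cos 18.223° = 41.861164
roll angle φ = 14.559° = 0.25410249 rad
x = r_b·(cos φ + φ·sin φ) = 41.861164·(0.96788930 + 0.25410249·0.25137682) = 43.190875
y = r_b·(sin φ − φ·cos φ) = 41.861164·(0.25137682 − 0.25410249·0.96788930) = 0.227463

x=43.190875 y=0.227463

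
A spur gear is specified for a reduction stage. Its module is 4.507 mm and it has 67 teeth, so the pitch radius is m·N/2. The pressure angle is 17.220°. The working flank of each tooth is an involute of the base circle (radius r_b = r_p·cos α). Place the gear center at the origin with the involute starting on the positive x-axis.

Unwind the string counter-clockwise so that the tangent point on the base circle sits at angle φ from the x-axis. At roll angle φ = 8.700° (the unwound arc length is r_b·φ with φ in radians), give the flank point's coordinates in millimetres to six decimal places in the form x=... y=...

pitch radius r_p = m·N/2 = 4.507·67/2 = 150.984500
base radius r_b = r_p·cos α = 150.984500·cos 17.220° = 144.216632
roll angle φ = 8.700° = 0.15184364 rad
x = r_b·(cos φ + φ·sin φ) = 144.216632·(0.98849389 + 0.15184364·0.15126082) = 145.869626
y = r_b·(sin φ − φ·cos φ) = 144.216632·(0.15126082 − 0.15184364·0.98849389) = 0.167912

x=145.869626 y=0.167912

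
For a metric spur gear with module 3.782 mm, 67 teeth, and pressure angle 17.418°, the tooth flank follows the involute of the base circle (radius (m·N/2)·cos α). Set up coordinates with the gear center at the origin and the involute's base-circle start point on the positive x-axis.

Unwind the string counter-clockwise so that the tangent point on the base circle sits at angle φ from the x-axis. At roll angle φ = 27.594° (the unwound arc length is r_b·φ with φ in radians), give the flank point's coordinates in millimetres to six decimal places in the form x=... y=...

pitch radius r_p = m·N/2 = 3.782·67/2 = 126.697000
base radius r_b = r_p·cos α = 126.697000·cos 17.418° = 120.887478
roll angle φ = 27.594° = 0.48160615 rad
x = r_b·(cos φ + φ·sin φ) = 120.887478·(0.88625209 + 0.48160615·0.46320323) = 134.104543
y = r_b·(sin φ − φ·cos φ) = 120.887478·(0.46320323 − 0.48160615·0.88625209) = 4.397738

x=134.104543 y=4.397738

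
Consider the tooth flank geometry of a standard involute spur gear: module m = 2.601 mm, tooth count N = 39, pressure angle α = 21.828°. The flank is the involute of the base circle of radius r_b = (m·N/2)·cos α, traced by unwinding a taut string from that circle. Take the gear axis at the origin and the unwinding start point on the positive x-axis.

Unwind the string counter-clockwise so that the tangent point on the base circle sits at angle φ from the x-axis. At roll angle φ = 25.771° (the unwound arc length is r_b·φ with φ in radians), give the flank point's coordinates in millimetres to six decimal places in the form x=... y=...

pitch radius r_p = m·N/2 = 2.601·39/2 = 50.719500
base radius r_b = r_p·cos α = 50.719500·cos 21.828° = 47.083126
roll angle φ = 25.771° = 0.44978880 rad
x = r_b·(cos φ + φ·sin φ) = 47.083126·(0.90053895 + 0.44978880·0.43477535) = 51.607628
y = r_b·(sin φ − φ·cos φ) = 47.083126·(0.43477535 − 0.44978880·0.90053895) = 1.399453

x=51.607628 y=1.399453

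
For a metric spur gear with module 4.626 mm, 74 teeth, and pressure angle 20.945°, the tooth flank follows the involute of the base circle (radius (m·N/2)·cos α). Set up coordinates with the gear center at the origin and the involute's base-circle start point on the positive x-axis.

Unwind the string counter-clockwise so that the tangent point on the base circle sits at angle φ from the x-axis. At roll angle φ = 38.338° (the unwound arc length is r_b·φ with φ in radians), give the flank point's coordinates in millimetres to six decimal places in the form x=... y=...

pitch radius r_p = m·N/2 = 4.626·74/2 = 171.162000
base radius r_b = r_p·cos α = 171.162000·cos 20.945° = 159.852301
roll angle φ = 38.338° = 0.66912433 rad
x = r_b·(cos φ + φ·sin φ) = 159.852301·(0.78436514 + 0.66912433·0.62029938) = 191.730454
y = r_b·(sin φ − φ·cos φ) = 159.852301·(0.62029938 − 0.66912433·0.78436514) = 15.259753

x=191.730454 y=15.259753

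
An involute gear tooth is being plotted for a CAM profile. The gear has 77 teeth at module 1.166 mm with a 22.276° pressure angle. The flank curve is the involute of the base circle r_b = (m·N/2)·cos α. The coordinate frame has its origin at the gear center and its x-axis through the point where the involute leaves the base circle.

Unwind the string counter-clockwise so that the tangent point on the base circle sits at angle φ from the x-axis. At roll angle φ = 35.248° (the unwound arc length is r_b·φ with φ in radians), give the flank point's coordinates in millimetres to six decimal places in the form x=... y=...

pitch radius r_p = m·N/2 = 1.166·77/2 = 44.891000
base radius r_b = r_p·cos α = 44.891000·cos 22.276° = 41.540721
roll angle φ = 35.248° = 0.61519365 rad
x = r_b·(cos φ + φ·sin φ) = 41.540721·(0.81666170 + 0.61519365·0.57711668) = 48.673272
y = r_b·(sin φ − φ·cos φ) = 41.540721·(0.57711668 − 0.61519365·0.81666170) = 3.103573

x=48.673272 y=3.103573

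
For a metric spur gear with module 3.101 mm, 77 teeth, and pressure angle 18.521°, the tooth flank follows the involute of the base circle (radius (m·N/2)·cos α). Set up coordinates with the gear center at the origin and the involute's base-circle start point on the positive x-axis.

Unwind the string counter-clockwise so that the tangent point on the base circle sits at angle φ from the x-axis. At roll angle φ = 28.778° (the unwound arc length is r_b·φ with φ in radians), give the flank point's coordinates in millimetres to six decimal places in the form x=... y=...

x=126.596457 y=4.661895

pitch radius r_p = m·N/2 = 3.101·77/2 = 119.388500
base radius r_b = r_p·cos α = 119.388500·cos 18.521° = 113.205046
roll angle φ = 28.778° = 0.50227085 rad
x = r_b·(cos φ + φ·sin φ) = 113.205046·(0.87649160 + 0.50227085·0.48141716) = 126.596457
y = r_b·(sin φ − φ·cos φ) = 113.205046·(0.48141716 − 0.50227085·0.87649160) = 4.661895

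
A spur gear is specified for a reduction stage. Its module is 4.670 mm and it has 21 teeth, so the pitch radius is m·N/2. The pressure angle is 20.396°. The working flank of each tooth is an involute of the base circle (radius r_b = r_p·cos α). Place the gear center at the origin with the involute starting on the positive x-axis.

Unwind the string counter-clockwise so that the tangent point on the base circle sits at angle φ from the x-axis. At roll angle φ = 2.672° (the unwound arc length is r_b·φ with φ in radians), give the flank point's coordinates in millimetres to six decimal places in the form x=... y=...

x=46.010767 y=0.001554

pitch radius r_p = m·N/2 = 4.670·21/2 = 49.035000
base radius r_b = r_p·cos α = 49.035000·cos 20.396° = 45.960816
roll angle φ = 2.672° = 0.04663520 rad
x = r_b·(cos φ + φ·sin φ) = 45.960816·(0.99891278 + 0.04663520·0.04661830) = 46.010767
y = r_b·(sin φ − φ·cos φ) = 45.960816·(0.04661830 − 0.04663520·0.99891278) = 0.001554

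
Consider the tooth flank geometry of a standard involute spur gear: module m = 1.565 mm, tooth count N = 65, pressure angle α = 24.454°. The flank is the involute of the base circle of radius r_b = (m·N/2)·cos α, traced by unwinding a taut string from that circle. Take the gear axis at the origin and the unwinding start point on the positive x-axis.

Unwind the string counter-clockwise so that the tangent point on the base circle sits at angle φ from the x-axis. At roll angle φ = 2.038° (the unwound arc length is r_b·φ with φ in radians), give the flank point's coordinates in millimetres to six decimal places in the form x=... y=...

pitch radius r_p = m·N/2 = 1.565·65/2 = 50.862500
base radius r_b = r_p·cos α = 50.862500·cos 24.454° = 46.299824
roll angle φ = 2.038° = 0.03556981 rad
x = r_b·(cos φ + φ·sin φ) = 46.299824·(0.99936746 + 0.03556981·0.03556231) = 46.329105
y = r_b·(sin φ − φ·cos φ) = 46.299824·(0.03556231 − 0.03556981·0.99936746) = 0.000694

x=46.329105 y=0.000694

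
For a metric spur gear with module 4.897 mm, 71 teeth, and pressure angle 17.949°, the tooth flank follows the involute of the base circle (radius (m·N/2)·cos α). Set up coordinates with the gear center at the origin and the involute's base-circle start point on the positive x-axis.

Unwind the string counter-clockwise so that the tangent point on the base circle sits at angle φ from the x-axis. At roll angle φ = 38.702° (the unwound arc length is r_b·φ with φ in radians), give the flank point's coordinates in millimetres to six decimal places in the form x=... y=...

pitch radius r_p = m·N/2 = 4.897·71/2 = 173.843500
base radius r_b = r_p·cos α = 173.843500·cos 17.949° = 165.382746
roll angle φ = 38.702° = 0.67547733 rad
x = r_b·(cos φ + φ·sin φ) = 165.382746·(0.78040858 + 0.67547733·0.62526990) = 198.916449
y = r_b·(sin φ − φ·cos φ) = 165.382746·(0.62526990 − 0.67547733·0.78040858) = 16.227619

x=198.916449 y=16.227619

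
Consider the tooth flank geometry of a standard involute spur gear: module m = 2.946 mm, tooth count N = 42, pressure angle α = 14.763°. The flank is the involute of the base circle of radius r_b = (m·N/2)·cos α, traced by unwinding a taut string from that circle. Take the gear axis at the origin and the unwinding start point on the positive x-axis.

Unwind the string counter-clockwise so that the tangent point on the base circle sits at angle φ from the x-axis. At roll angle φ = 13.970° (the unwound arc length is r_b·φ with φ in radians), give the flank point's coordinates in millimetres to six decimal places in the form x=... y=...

x=61.575588 y=0.287335

pitch radius r_p = m·N/2 = 2.946·42/2 = 61.866000
base radius r_b = r_p·cos α = 61.866000·cos 14.763° = 59.823689
roll angle φ = 13.970° = 0.24382250 rad
x = r_b·(cos φ + φ·sin φ) = 59.823689·(0.97042226 + 0.24382250·0.24141382) = 61.575588
y = r_b·(sin φ − φ·cos φ) = 59.823689·(0.24141382 − 0.24382250·0.97042226) = 0.287335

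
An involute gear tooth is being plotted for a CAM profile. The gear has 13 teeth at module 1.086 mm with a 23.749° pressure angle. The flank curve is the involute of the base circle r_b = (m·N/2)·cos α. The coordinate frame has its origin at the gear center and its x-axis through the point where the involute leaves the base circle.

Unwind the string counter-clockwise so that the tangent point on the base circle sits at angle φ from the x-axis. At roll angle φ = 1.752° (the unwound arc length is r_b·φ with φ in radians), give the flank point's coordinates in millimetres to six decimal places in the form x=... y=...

x=6.464253 y=0.000062

pitch radius r_p = m·N/2 = 1.086·13/2 = 7.059000
base radius r_b = r_p·cos α = 7.059000·cos 23.749° = 6.461233
roll angle φ = 1.752° = 0.03057817 rad
x = r_b·(cos φ + φ·sin φ) = 6.461233·(0.99953252 + 0.03057817·0.03057340) = 6.464253
y = r_b·(sin φ − φ·cos φ) = 6.461233·(0.03057340 − 0.03057817·0.99953252) = 0.000062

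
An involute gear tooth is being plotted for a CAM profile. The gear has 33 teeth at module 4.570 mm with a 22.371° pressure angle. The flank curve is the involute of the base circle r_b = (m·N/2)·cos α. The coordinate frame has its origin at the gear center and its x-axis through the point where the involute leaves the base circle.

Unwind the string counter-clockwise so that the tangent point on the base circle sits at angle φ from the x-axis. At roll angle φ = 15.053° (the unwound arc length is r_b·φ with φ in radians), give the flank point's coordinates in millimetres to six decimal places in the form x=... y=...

x=72.095084 y=0.418599

pitch radius r_p = m·N/2 = 4.570·33/2 = 75.405000
base radius r_b = r_p·cos α = 75.405000·cos 22.371° = 69.729929
roll angle φ = 15.053° = 0.26272441 rad
x = r_b·(cos φ + φ·sin φ) = 69.729929·(0.96568600 + 0.26272441·0.25971244) = 72.095084
y = r_b·(sin φ − φ·cos φ) = 69.729929·(0.25971244 − 0.26272441·0.96568600) = 0.418599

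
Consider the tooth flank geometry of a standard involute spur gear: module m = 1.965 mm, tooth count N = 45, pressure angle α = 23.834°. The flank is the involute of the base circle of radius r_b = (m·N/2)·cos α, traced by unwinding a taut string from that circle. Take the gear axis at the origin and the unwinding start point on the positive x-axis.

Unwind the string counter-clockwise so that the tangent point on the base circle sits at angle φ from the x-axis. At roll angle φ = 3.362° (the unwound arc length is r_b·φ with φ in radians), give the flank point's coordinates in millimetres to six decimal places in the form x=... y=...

x=40.511623 y=0.002723

pitch radius r_p = m·N/2 = 1.965·45/2 = 44.212500
base radius r_b = r_p·cos α = 44.212500·cos 23.834° = 40.442060
roll angle φ = 3.362° = 0.05867797 rad
x = r_b·(cos φ + φ·sin φ) = 40.442060·(0.99827894 + 0.05867797·0.05864430) = 40.511623
y = r_b·(sin φ − φ·cos φ) = 40.442060·(0.05864430 − 0.05867797·0.99827894) = 0.002723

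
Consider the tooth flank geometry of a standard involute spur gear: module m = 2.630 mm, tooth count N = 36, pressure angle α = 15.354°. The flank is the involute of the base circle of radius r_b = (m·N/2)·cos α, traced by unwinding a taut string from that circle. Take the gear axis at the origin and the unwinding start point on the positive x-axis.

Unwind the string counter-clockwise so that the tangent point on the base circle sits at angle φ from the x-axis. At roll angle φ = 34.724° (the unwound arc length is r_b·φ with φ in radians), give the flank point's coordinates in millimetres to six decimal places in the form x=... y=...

x=53.279669 y=3.264437

pitch radius r_p = m·N/2 = 2.630·36/2 = 47.340000
base radius r_b = r_p·cos α = 47.340000·cos 15.354° = 45.650355
roll angle φ = 34.724° = 0.60604813 rad
x = r_b·(cos φ + φ·sin φ) = 45.650355·(0.82190551 + 0.60604813·0.56962385) = 53.279669
y = r_b·(sin φ − φ·cos φ) = 45.650355·(0.56962385 − 0.60604813·0.82190551) = 3.264437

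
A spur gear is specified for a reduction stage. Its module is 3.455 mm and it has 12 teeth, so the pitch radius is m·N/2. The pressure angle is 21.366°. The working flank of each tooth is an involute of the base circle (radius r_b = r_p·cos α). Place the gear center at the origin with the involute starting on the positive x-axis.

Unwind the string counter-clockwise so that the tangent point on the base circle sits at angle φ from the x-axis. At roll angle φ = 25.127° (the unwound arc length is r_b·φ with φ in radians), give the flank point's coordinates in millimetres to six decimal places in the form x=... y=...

pitch radius r_p = m·N/2 = 3.455·12/2 = 20.730000
base radius r_b = r_p·cos α = 20.730000·cos 21.366° = 19.305272
roll angle φ = 25.127° = 0.43854888 rad
x = r_b·(cos φ + φ·sin φ) = 19.305272·(0.90536880 + 0.43854888·0.42462611) = 21.073405
y = r_b·(sin φ − φ·cos φ) = 19.305272·(0.42462611 − 0.43854888·0.90536880) = 0.532394

x=21.073405 y=0.532394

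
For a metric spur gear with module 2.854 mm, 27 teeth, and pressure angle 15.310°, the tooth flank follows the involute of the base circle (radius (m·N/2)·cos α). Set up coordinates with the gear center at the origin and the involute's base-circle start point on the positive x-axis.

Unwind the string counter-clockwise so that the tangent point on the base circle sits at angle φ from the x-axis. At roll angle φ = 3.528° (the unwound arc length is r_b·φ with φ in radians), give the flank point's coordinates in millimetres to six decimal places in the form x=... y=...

pitch radius r_p = m·N/2 = 2.854·27/2 = 38.529000
base radius r_b = r_p·cos α = 38.529000·cos 15.310° = 37.161658
roll angle φ = 3.528° = 0.06157522 rad
x = r_b·(cos φ + φ·sin φ) = 37.161658·(0.99810485 + 0.06157522·0.06153631) = 37.232040
y = r_b·(sin φ − φ·cos φ) = 37.161658·(0.06153631 − 0.06157522·0.99810485) = 0.002891

x=37.232040 y=0.002891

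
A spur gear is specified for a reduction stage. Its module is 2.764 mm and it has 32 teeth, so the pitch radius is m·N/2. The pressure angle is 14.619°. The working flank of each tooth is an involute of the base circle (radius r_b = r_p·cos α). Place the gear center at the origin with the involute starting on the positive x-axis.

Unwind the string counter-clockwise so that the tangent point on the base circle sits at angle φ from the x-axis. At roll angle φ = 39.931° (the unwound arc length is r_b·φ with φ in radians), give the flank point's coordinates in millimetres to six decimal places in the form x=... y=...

x=51.956280 y=4.597950

pitch radius r_p = m·N/2 = 2.764·32/2 = 44.224000
base radius r_b = r_p·cos α = 44.224000·cos 14.619° = 42.792271
roll angle φ = 39.931° = 0.69692742 rad
x = r_b·(cos φ + φ·sin φ) = 42.792271·(0.76681798 + 0.69692742·0.64186461) = 51.956280
y = r_b·(sin φ − φ·cos φ) = 42.792271·(0.64186461 − 0.69692742·0.76681798) = 4.597950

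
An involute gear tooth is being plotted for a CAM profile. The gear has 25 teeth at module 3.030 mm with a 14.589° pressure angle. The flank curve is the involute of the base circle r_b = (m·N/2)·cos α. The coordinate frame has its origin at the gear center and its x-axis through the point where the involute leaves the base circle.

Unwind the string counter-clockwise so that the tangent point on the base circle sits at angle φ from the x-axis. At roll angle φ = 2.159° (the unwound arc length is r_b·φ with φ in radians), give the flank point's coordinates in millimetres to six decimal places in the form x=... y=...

x=36.679830 y=0.000654

pitch radius r_p = m·N/2 = 3.030·25/2 = 37.875000
base radius r_b = r_p·cos α = 37.875000·cos 14.589° = 36.653817
roll angle φ = 2.159° = 0.03768166 rad
x = r_b·(cos φ + φ·sin φ) = 36.653817·(0.99929013 + 0.03768166·0.03767274) = 36.679830
y = r_b·(sin φ − φ·cos φ) = 36.653817·(0.03767274 − 0.03768166·0.99929013) = 0.000654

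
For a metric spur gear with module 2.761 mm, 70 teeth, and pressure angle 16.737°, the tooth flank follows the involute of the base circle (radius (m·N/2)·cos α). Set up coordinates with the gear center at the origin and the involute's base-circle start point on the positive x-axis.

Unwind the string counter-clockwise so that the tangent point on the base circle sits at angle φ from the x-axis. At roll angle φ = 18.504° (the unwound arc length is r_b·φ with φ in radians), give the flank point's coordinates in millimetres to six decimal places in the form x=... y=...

x=97.242156 y=1.028268

pitch radius r_p = m·N/2 = 2.761·70/2 = 96.635000
base radius r_b = r_p·cos α = 96.635000·cos 16.737° = 92.541225
roll angle φ = 18.504° = 0.32295572 rad
x = r_b·(cos φ + φ·sin φ) = 92.541225·(0.94830150 + 0.32295572·0.31737086) = 97.242156
y = r_b·(sin φ − φ·cos φ) = 92.541225·(0.31737086 − 0.32295572·0.94830150) = 1.028268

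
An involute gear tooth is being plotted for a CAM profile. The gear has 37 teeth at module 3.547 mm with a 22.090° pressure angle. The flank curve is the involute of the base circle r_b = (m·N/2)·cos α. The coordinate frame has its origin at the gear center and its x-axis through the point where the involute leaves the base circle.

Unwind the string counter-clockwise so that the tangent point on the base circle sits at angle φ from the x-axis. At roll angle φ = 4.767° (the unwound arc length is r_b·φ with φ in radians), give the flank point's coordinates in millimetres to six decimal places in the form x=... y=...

x=61.012734 y=0.011665

pitch radius r_p = m·N/2 = 3.547·37/2 = 65.619500
base radius r_b = r_p·cos α = 65.619500·cos 22.090° = 60.802653
roll angle φ = 4.767° = 0.08319985 rad
x = r_b·(cos φ + φ·sin φ) = 60.802653·(0.99654089 + 0.08319985·0.08310389) = 61.012734
y = r_b·(sin φ − φ·cos φ) = 60.802653·(0.08310389 − 0.08319985·0.99654089) = 0.011665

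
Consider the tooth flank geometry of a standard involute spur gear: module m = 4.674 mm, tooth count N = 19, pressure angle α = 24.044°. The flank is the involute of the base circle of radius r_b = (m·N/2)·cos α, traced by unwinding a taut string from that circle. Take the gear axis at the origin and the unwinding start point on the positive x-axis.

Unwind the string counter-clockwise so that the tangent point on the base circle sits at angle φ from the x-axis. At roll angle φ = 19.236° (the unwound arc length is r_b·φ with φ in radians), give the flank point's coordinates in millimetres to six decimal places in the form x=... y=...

x=42.771608 y=0.505762

pitch radius r_p = m·N/2 = 4.674·19/2 = 44.403000
base radius r_b = r_p·cos α = 44.403000·cos 24.044° = 40.550278
roll angle φ = 19.236° = 0.33573153 rad
x = r_b·(cos φ + φ·sin φ) = 40.550278·(0.94416955 + 0.33573153·0.32945995) = 42.771608
y = r_b·(sin φ − φ·cos φ) = 40.550278·(0.32945995 − 0.33573153·0.94416955) = 0.505762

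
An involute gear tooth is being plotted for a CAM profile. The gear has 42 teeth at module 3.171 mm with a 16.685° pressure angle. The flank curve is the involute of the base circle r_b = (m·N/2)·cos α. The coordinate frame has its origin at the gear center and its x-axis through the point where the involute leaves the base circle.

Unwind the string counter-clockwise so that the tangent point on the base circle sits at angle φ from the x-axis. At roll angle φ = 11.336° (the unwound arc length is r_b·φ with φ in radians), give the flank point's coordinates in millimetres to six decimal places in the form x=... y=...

pitch radius r_p = m·N/2 = 3.171·42/2 = 66.591000
base radius r_b = r_p·cos α = 66.591000·cos 16.685° = 63.787365
roll angle φ = 11.336° = 0.19785052 rad
x = r_b·(cos φ + φ·sin φ) = 63.787365·(0.98049135 + 0.19785052·0.19656224) = 65.023647
y = r_b·(sin φ − φ·cos φ) = 63.787365·(0.19656224 − 0.19785052·0.98049135) = 0.164030

x=65.023647 y=0.164030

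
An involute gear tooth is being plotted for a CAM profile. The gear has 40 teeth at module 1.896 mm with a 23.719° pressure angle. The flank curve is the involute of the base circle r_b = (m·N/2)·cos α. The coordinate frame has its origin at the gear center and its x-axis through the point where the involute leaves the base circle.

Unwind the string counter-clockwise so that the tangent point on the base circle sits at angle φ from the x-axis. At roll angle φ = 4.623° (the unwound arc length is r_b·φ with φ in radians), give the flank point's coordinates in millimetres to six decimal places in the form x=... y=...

pitch radius r_p = m·N/2 = 1.896·40/2 = 37.920000
base radius r_b = r_p·cos α = 37.920000·cos 23.719° = 34.716869
roll angle φ = 4.623° = 0.08068657 rad
x = r_b·(cos φ + φ·sin φ) = 34.716869·(0.99674660 + 0.08068657·0.08059905) = 34.829694
y = r_b·(sin φ − φ·cos φ) = 34.716869·(0.08059905 − 0.08068657·0.99674660) = 0.006075

x=34.829694 y=0.006075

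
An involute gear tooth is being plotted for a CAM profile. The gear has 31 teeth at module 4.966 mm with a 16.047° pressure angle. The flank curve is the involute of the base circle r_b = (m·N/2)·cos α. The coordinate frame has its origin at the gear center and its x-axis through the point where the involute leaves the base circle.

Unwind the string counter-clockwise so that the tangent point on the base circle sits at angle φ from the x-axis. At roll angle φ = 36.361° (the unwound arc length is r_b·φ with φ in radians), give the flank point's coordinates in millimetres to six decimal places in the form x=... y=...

x=87.403317 y=6.052062

pitch radius r_p = m·N/2 = 4.966·31/2 = 76.973000
base radius r_b = r_p·cos α = 76.973000·cos 16.047° = 73.973768
roll angle φ = 36.361° = 0.63461917 rad
x = r_b·(cos φ + φ·sin φ) = 73.973768·(0.80529754 + 0.63461917·0.59287088) = 87.403317
y = r_b·(sin φ − φ·cos φ) = 73.973768·(0.59287088 − 0.63461917·0.80529754) = 6.052062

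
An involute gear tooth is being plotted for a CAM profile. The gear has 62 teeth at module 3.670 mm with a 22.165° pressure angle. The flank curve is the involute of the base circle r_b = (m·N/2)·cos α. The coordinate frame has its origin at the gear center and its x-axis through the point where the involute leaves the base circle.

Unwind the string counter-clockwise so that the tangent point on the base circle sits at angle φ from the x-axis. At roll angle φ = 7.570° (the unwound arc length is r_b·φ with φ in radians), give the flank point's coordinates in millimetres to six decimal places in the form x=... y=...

pitch radius r_p = m·N/2 = 3.670·62/2 = 113.770000
base radius r_b = r_p·cos α = 113.770000·cos 22.165° = 105.362536
roll angle φ = 7.570° = 0.13212142 rad
x = r_b·(cos φ + φ·sin φ) = 105.362536·(0.99128465 + 0.13212142·0.13173737) = 106.278135
y = r_b·(sin φ − φ·cos φ) = 105.362536·(0.13173737 − 0.13212142·0.99128465) = 0.080859

x=106.278135 y=0.080859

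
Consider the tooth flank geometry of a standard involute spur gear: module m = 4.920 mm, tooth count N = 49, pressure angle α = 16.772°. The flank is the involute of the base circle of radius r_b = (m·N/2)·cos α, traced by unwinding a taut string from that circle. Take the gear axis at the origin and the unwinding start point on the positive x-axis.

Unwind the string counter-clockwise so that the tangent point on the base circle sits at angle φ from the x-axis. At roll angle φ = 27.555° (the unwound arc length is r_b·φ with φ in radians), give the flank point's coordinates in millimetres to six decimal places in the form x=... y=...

pitch radius r_p = m·N/2 = 4.920·49/2 = 120.540000
base radius r_b = r_p·cos α = 120.540000·cos 16.772° = 115.412304
roll angle φ = 27.555° = 0.48092548 rad
x = r_b·(cos φ + φ·sin φ) = 115.412304·(0.88656718 + 0.48092548·0.46259987) = 127.997236
y = r_b·(sin φ − φ·cos φ) = 115.412304·(0.46259987 − 0.48092548·0.88656718) = 4.181056

x=127.997236 y=4.181056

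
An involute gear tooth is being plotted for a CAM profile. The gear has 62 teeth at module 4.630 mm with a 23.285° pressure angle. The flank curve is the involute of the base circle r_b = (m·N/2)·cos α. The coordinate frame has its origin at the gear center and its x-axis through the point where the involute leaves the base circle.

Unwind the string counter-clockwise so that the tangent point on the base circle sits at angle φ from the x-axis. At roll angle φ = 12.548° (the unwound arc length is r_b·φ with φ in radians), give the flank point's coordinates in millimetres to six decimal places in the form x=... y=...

x=134.963347 y=0.459405

pitch radius r_p = m·N/2 = 4.630·62/2 = 143.530000
base radius r_b = r_p·cos α = 143.530000·cos 23.285° = 131.839468
roll angle φ = 12.548° = 0.21900391 rad
x = r_b·(cos φ + φ·sin φ) = 131.839468·(0.97611434 + 0.21900391·0.21725744) = 134.963347
y = r_b·(sin φ − φ·cos φ) = 131.839468·(0.21725744 − 0.21900391·0.97611434) = 0.459405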